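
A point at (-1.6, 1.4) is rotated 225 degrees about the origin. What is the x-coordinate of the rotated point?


x' = x*cos(theta) - y*sin(theta)
cos(225 deg) = -0.7071, sin(225 deg) = -0.7071
x' = -1.6 * -0.7071 - 1.4 * -0.7071
= 1.1314 - -0.9899
= 2.1213


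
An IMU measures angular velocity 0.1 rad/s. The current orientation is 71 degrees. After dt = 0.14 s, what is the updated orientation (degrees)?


delta_theta = w * dt = 0.1 * 0.14 = 0.014 rad
= 0.8021 deg
theta_new = 71 + 0.8021 = 71.8021 deg


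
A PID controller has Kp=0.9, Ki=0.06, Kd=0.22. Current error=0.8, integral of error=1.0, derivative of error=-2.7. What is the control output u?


u = Kp*e + Ki*int(e) + Kd*de/dt
= 0.9*0.8 + 0.06*1.0 + 0.22*(-2.7)
= 0.72 + 0.06 + -0.594
= 0.186


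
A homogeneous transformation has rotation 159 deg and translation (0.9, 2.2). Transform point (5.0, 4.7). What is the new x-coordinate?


x' = cos(theta)*px - sin(theta)*py + tx
= -0.9336*5.0 - 0.3584*4.7 + 0.9
= -5.4522


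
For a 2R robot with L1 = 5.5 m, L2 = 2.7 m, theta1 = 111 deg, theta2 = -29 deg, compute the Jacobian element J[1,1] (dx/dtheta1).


J[1,1] = -L1*sin(t1) - L2*sin(t1+t2)
= -5.5*sin(111) - 2.7*sin(82)
= -7.8084


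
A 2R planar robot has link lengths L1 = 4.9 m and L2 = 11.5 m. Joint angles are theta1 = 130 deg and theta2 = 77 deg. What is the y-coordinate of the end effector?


Convert angles to radians: theta1 = 2.2689, theta2 = 1.3439
y = L1*sin(theta1) + L2*sin(theta1+theta2)
y = 3.7536 + -5.2209
y = -1.4673


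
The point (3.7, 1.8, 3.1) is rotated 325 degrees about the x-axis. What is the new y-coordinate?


Rotation about x-axis: y' = y*cos(theta) - z*sin(theta)
= 1.8 * 0.8192 - 3.1 * -0.5736
= 3.2526


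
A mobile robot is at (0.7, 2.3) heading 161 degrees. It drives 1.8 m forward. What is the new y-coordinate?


y_new = y0 + d*sin(theta)
= 2.3 + 1.8*sin(161)
= 2.3 + 0.586
= 2.886


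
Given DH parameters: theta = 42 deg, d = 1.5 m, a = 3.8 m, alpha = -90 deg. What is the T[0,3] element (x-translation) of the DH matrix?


T[0,3] = a * cos(theta)
= 3.8 * cos(42 deg)
= 3.8 * 0.7431
= 2.824


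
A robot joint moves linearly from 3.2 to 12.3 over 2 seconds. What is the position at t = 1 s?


s = t/T = 1/2 = 0.5
p(t) = p0 + (pf-p0)*s
= 3.2 + (12.3 - 3.2) * 0.5
= 7.75


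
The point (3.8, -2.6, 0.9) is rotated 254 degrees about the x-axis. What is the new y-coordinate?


Rotation about x-axis: y' = y*cos(theta) - z*sin(theta)
= -2.6 * -0.2756 - 0.9 * -0.9613
= 1.5818


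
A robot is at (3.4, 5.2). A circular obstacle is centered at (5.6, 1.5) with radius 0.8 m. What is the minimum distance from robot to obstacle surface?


center_dist = sqrt((3.4-5.6)^2 + (5.2-1.5)^2)
= sqrt(4.84 + 13.69)
= 4.3046
min_dist = center_dist - radius = 4.3046 - 0.8 = 3.5046 m


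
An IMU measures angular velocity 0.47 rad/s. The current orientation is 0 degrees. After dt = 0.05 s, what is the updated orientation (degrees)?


delta_theta = w * dt = 0.47 * 0.05 = 0.0235 rad
= 1.3465 deg
theta_new = 0 + 1.3465 = 1.3465 deg


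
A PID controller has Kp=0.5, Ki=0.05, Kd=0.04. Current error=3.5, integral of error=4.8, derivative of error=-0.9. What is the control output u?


u = Kp*e + Ki*int(e) + Kd*de/dt
= 0.5*3.5 + 0.05*4.8 + 0.04*(-0.9)
= 1.75 + 0.24 + -0.036
= 1.954


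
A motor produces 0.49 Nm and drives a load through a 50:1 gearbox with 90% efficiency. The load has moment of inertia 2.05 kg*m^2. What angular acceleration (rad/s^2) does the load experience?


tau_out = tau_motor * N * eta
= 0.49 * 50 * 0.9 = 22.05 Nm
alpha = tau_out / I = 22.05 / 2.05
= 10.7561 rad/s^2


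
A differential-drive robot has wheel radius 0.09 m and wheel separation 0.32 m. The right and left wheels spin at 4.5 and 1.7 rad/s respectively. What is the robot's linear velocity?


vR = r*wR = 0.09*4.5 = 0.405 m/s
vL = r*wL = 0.09*1.7 = 0.153 m/s
v = (vR+vL)/2 = 0.279 m/s
omega = (vR-vL)/L = 0.7875 rad/s
linear velocity = 0.279 m/s


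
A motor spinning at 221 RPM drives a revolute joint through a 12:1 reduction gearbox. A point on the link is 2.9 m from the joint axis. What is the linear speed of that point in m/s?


omega_motor = 221 * 2*pi/60 = 23.1431 rad/s
omega_joint = omega_motor / 12 = 1.9286 rad/s
v = omega_joint * r = 1.9286 * 2.9
= 5.5929 m/s


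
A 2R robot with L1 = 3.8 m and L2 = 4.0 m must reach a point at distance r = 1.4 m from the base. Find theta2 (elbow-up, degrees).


cos(theta2) = (r^2 - L1^2 - L2^2) / (2*L1*L2)
cos(theta2) = (1.96 - 14.44 - 16.0) / 30.4
cos(theta2) = -0.936842
theta2 = 159.5278 degrees


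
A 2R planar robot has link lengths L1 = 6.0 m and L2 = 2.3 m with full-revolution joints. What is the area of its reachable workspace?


r_max = L1 + L2 = 8.3 m
r_min = |L1 - L2| = 3.7 m
Area = pi*(r_max^2 - r_min^2)
= pi*(68.89 - 13.69)
= pi * 55.2
= 173.4159 m^2


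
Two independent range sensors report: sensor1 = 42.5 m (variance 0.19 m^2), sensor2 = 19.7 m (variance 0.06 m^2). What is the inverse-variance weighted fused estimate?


w1 = (1/var1) / (1/var1 + 1/var2)
   = 5.2632 / (5.2632 + 16.6667) = 0.24
w2 = 1 - w1 = 0.76
fused = w1*s1 + w2*s2 = 10.2 + 14.972
= 25.172 m


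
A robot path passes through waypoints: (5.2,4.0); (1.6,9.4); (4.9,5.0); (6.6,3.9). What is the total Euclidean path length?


Segment lengths:
  seg1 = sqrt((-3.6)^2 + (5.4)^2) = 6.49
  seg2 = sqrt((3.3)^2 + (-4.4)^2) = 5.5
  seg3 = sqrt((1.7)^2 + (-1.1)^2) = 2.0248
Total = 14.0148


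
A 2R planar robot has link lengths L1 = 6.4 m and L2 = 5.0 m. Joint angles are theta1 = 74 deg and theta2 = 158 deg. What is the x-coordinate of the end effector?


Convert angles to radians: theta1 = 1.2915, theta2 = 2.7576
x = L1*cos(theta1) + L2*cos(theta1+theta2)
x = 1.7641 + -3.0783
x = -1.3142


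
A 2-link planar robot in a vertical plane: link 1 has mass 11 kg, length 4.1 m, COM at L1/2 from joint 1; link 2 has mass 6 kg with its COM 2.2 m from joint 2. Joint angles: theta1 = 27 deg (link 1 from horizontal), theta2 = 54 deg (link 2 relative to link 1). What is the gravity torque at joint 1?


Horizontal distance from joint 1 to link-1 COM:
  x_c1 = (L1/2)*cos(t1) = 2.05 * 0.891 = 1.8266 m
Horizontal distance from joint 1 to link-2 COM:
  x_c2 = L1*cos(t1) + Lc2*cos(t1+t2)
       = 4.1*0.891 + 2.2*0.1564 = 3.9973 m
tau1 = m1*g*x_c1 + m2*g*x_c2
     = 11*9.81*1.8266 + 6*9.81*3.9973
     = 197.1045 + 235.2801
     = 432.3845 Nm


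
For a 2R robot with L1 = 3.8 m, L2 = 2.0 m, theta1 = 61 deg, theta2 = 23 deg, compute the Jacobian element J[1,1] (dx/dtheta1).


J[1,1] = -L1*sin(t1) - L2*sin(t1+t2)
= -3.8*sin(61) - 2.0*sin(84)
= -5.3126


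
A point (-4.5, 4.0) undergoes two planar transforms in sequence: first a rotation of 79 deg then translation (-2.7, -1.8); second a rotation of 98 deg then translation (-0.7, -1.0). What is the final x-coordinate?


After transform 1:
x1 = cos(79)*-4.5 - sin(79)*4.0 + -2.7 = -7.4851
y1 = sin(79)*-4.5 + cos(79)*4.0 + -1.8 = -5.4541
After transform 2:
x2 = cos(98)*-7.4851 - sin(98)*-5.4541 + -0.7
= 5.7427


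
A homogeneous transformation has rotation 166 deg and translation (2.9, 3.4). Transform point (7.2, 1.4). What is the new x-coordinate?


x' = cos(theta)*px - sin(theta)*py + tx
= -0.9703*7.2 - 0.2419*1.4 + 2.9
= -4.4248


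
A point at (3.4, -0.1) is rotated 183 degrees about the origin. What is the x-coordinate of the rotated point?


x' = x*cos(theta) - y*sin(theta)
cos(183 deg) = -0.9986, sin(183 deg) = -0.0523
x' = 3.4 * -0.9986 - -0.1 * -0.0523
= -3.3953 - 0.0052
= -3.4006


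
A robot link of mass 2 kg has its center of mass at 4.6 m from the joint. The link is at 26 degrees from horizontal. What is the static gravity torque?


tau = m*g*L*cos(angle)
= 2 * 9.81 * 4.6 * cos(26 deg)
= 2 * 9.81 * 4.6 * 0.8988
= 81.118 Nm


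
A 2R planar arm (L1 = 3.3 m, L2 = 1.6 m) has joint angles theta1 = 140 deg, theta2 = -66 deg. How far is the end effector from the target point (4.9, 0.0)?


End effector via forward kinematics:
x = L1*cos(t1) + L2*cos(t1+t2) = -2.0869
y = L1*sin(t1) + L2*sin(t1+t2) = 3.6592
Distance to target:
d = sqrt((4.9 - -2.0869)^2 + (0.0 - 3.6592)^2)
= sqrt(48.8171 + 13.3899)
= 7.8871 m


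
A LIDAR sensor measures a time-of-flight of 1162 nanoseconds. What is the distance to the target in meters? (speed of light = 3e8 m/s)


tof = 1162 ns = 1.162e-06 s
dist = c * tof / 2
= 3e8 * 1.162e-06 / 2
= 174.3 m


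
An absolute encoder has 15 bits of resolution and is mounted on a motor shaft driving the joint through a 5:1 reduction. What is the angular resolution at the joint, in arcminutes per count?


counts = 2^15 = 32768
effective counts at joint = 32768 * 5 = 163840
resolution = 360*60 / 163840
= 0.1318 arcmin/count


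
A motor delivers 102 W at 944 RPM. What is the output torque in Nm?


omega = 944 * 2*pi/60 = 98.8554 rad/s
tau = P / omega = 102 / 98.8554
= 1.0318 Nm


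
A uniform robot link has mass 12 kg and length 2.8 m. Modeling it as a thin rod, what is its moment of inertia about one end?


I = (1/3) * m * L^2
= (1/3) * 12 * 2.8^2
= 0.333333 * 12 * 7.84
= 31.36 kg*m^2


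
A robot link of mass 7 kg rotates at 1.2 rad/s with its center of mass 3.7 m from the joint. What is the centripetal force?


F = m * omega^2 * r
= 7 * 1.2^2 * 3.7
= 7 * 1.44 * 3.7
= 37.296 N


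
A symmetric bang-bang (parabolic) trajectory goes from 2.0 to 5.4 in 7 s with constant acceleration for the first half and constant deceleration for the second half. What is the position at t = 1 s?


Symmetric rest-to-rest: each phase covers (pf-p0)/2 in time T/2. 0.5*a*(T/2)^2 = (pf-p0)/2 => a = 4*(pf-p0)/T^2
a = 4*(5.4-2.0)/7^2 = 0.2776
t = 1 is in the acceleration phase (t <= T/2).
p = p0 + 0.5*a*t^2 = 2.0 + 0.5*0.2776*1^2
= 2.1388


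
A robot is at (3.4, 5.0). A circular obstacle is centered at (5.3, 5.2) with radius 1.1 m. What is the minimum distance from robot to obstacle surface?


center_dist = sqrt((3.4-5.3)^2 + (5.0-5.2)^2)
= sqrt(3.61 + 0.04)
= 1.9105
min_dist = center_dist - radius = 1.9105 - 1.1 = 0.8105 m


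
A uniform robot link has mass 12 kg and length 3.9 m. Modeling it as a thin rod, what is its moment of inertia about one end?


I = (1/3) * m * L^2
= (1/3) * 12 * 3.9^2
= 0.333333 * 12 * 15.21
= 60.84 kg*m^2


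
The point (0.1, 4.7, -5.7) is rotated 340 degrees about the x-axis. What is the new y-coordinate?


Rotation about x-axis: y' = y*cos(theta) - z*sin(theta)
= 4.7 * 0.9397 - -5.7 * -0.342
= 2.467


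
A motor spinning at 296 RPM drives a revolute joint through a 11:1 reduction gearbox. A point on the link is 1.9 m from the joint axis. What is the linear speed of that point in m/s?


omega_motor = 296 * 2*pi/60 = 30.997 rad/s
omega_joint = omega_motor / 11 = 2.8179 rad/s
v = omega_joint * r = 2.8179 * 1.9
= 5.354 m/s


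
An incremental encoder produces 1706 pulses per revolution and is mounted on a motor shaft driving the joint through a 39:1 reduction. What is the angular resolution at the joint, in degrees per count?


counts per rev = 1706
effective counts at joint = 1706 * 39 = 66534
resolution = 360 / 66534
= 0.0054 deg/count


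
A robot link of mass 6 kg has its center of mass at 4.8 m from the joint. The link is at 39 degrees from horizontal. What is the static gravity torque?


tau = m*g*L*cos(angle)
= 6 * 9.81 * 4.8 * cos(39 deg)
= 6 * 9.81 * 4.8 * 0.7771
= 219.5655 Nm


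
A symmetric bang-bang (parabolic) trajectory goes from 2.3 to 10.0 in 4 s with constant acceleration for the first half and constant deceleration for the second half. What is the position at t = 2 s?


Symmetric rest-to-rest: each phase covers (pf-p0)/2 in time T/2. 0.5*a*(T/2)^2 = (pf-p0)/2 => a = 4*(pf-p0)/T^2
a = 4*(10.0-2.3)/4^2 = 1.925
t = 2 is in the acceleration phase (t <= T/2).
p = p0 + 0.5*a*t^2 = 2.3 + 0.5*1.925*2^2
= 6.15


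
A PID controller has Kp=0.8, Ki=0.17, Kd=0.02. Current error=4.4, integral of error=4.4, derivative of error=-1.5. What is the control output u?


u = Kp*e + Ki*int(e) + Kd*de/dt
= 0.8*4.4 + 0.17*4.4 + 0.02*(-1.5)
= 3.52 + 0.748 + -0.03
= 4.238


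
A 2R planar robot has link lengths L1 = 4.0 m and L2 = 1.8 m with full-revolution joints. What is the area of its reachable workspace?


r_max = L1 + L2 = 5.8 m
r_min = |L1 - L2| = 2.2 m
Area = pi*(r_max^2 - r_min^2)
= pi*(33.64 - 4.84)
= pi * 28.8
= 90.4779 m^2


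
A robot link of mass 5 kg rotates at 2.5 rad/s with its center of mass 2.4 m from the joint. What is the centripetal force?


F = m * omega^2 * r
= 5 * 2.5^2 * 2.4
= 5 * 6.25 * 2.4
= 75.0 N


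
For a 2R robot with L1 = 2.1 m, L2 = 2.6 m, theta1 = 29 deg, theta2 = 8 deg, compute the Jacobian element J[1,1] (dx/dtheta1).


J[1,1] = -L1*sin(t1) - L2*sin(t1+t2)
= -2.1*sin(29) - 2.6*sin(37)
= -2.5828


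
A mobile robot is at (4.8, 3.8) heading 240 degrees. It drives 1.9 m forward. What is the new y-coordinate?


y_new = y0 + d*sin(theta)
= 3.8 + 1.9*sin(240)
= 3.8 + -1.6454
= 2.1546


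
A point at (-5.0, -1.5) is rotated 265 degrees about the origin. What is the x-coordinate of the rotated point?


x' = x*cos(theta) - y*sin(theta)
cos(265 deg) = -0.0872, sin(265 deg) = -0.9962
x' = -5.0 * -0.0872 - -1.5 * -0.9962
= 0.4358 - 1.4943
= -1.0585


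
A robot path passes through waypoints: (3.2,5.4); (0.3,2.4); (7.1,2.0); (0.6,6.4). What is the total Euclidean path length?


Segment lengths:
  seg1 = sqrt((-2.9)^2 + (-3.0)^2) = 4.1725
  seg2 = sqrt((6.8)^2 + (-0.4)^2) = 6.8118
  seg3 = sqrt((-6.5)^2 + (4.4)^2) = 7.8492
Total = 18.8335


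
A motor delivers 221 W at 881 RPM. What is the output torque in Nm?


omega = 881 * 2*pi/60 = 92.2581 rad/s
tau = P / omega = 221 / 92.2581
= 2.3955 Nm


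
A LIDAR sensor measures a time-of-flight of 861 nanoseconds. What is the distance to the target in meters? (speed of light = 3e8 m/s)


tof = 861 ns = 8.61e-07 s
dist = c * tof / 2
= 3e8 * 8.61e-07 / 2
= 129.15 m


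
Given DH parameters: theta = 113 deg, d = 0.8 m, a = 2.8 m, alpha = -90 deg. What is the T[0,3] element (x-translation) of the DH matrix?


T[0,3] = a * cos(theta)
= 2.8 * cos(113 deg)
= 2.8 * -0.3907
= -1.094


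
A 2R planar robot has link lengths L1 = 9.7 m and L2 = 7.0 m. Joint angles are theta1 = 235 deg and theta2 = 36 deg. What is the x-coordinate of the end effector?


Convert angles to radians: theta1 = 4.1015, theta2 = 0.6283
x = L1*cos(theta1) + L2*cos(theta1+theta2)
x = -5.5637 + 0.1222
x = -5.4415


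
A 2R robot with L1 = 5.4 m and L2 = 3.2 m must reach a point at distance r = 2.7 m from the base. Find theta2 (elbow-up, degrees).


cos(theta2) = (r^2 - L1^2 - L2^2) / (2*L1*L2)
cos(theta2) = (7.29 - 29.16 - 10.24) / 34.56
cos(theta2) = -0.929109
theta2 = 158.2963 degrees


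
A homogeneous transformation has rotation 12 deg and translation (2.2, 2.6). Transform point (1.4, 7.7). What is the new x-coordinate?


x' = cos(theta)*px - sin(theta)*py + tx
= 0.9781*1.4 - 0.2079*7.7 + 2.2
= 1.9685


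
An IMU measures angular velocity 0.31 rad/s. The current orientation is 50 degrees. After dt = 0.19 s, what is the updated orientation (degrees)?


delta_theta = w * dt = 0.31 * 0.19 = 0.0589 rad
= 3.3747 deg
theta_new = 50 + 3.3747 = 53.3747 deg


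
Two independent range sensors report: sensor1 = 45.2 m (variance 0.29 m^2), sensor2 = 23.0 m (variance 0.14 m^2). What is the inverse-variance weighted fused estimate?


w1 = (1/var1) / (1/var1 + 1/var2)
   = 3.4483 / (3.4483 + 7.1429) = 0.3256
w2 = 1 - w1 = 0.6744
fused = w1*s1 + w2*s2 = 14.7163 + 15.5116
= 30.2279 m


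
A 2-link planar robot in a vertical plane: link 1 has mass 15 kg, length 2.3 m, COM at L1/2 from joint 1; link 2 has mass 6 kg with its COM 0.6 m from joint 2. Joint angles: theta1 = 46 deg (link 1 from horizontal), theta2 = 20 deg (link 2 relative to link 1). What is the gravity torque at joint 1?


Horizontal distance from joint 1 to link-1 COM:
  x_c1 = (L1/2)*cos(t1) = 1.15 * 0.6947 = 0.7989 m
Horizontal distance from joint 1 to link-2 COM:
  x_c2 = L1*cos(t1) + Lc2*cos(t1+t2)
       = 2.3*0.6947 + 0.6*0.4067 = 1.8418 m
tau1 = m1*g*x_c1 + m2*g*x_c2
     = 15*9.81*0.7989 + 6*9.81*1.8418
     = 117.5518 + 108.4058
     = 225.9576 Nm


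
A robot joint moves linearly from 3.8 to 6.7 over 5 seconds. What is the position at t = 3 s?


s = t/T = 3/5 = 0.6
p(t) = p0 + (pf-p0)*s
= 3.8 + (6.7 - 3.8) * 0.6
= 5.54


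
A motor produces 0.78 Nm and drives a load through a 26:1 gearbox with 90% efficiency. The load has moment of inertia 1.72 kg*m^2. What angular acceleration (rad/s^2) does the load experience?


tau_out = tau_motor * N * eta
= 0.78 * 26 * 0.9 = 18.252 Nm
alpha = tau_out / I = 18.252 / 1.72
= 10.6116 rad/s^2


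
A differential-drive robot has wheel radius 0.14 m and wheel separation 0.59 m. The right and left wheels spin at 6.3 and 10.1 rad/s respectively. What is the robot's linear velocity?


vR = r*wR = 0.14*6.3 = 0.882 m/s
vL = r*wL = 0.14*10.1 = 1.414 m/s
v = (vR+vL)/2 = 1.148 m/s
omega = (vR-vL)/L = -0.9017 rad/s
linear velocity = 1.148 m/s


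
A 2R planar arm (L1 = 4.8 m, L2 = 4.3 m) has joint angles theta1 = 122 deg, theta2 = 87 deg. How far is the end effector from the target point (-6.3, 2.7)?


End effector via forward kinematics:
x = L1*cos(t1) + L2*cos(t1+t2) = -6.3045
y = L1*sin(t1) + L2*sin(t1+t2) = 1.9859
Distance to target:
d = sqrt((-6.3 - -6.3045)^2 + (2.7 - 1.9859)^2)
= sqrt(0.0 + 0.5099)
= 0.7141 m


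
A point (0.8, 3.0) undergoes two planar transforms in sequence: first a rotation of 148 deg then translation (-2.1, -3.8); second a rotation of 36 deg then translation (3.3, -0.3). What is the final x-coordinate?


After transform 1:
x1 = cos(148)*0.8 - sin(148)*3.0 + -2.1 = -4.3682
y1 = sin(148)*0.8 + cos(148)*3.0 + -3.8 = -5.9202
After transform 2:
x2 = cos(36)*-4.3682 - sin(36)*-5.9202 + 3.3
= 3.2459


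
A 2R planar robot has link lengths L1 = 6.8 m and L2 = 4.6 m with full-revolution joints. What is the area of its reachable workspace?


r_max = L1 + L2 = 11.4 m
r_min = |L1 - L2| = 2.2 m
Area = pi*(r_max^2 - r_min^2)
= pi*(129.96 - 4.84)
= pi * 125.12
= 393.0761 m^2


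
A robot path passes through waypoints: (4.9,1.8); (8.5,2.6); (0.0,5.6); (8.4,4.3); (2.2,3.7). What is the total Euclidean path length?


Segment lengths:
  seg1 = sqrt((3.6)^2 + (0.8)^2) = 3.6878
  seg2 = sqrt((-8.5)^2 + (3.0)^2) = 9.0139
  seg3 = sqrt((8.4)^2 + (-1.3)^2) = 8.5
  seg4 = sqrt((-6.2)^2 + (-0.6)^2) = 6.229
Total = 27.4307


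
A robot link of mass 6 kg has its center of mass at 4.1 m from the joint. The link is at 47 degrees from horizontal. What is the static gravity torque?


tau = m*g*L*cos(angle)
= 6 * 9.81 * 4.1 * cos(47 deg)
= 6 * 9.81 * 4.1 * 0.682
= 164.5839 Nm


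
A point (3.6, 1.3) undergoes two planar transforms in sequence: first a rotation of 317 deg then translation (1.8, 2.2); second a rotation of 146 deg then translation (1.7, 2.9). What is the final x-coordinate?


After transform 1:
x1 = cos(317)*3.6 - sin(317)*1.3 + 1.8 = 5.3195
y1 = sin(317)*3.6 + cos(317)*1.3 + 2.2 = 0.6956
After transform 2:
x2 = cos(146)*5.3195 - sin(146)*0.6956 + 1.7
= -3.099


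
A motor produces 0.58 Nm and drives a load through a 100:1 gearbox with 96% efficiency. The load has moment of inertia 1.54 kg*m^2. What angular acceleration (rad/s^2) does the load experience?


tau_out = tau_motor * N * eta
= 0.58 * 100 * 0.96 = 55.68 Nm
alpha = tau_out / I = 55.68 / 1.54
= 36.1558 rad/s^2


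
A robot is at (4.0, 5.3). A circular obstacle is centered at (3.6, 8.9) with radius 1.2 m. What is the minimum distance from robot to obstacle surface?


center_dist = sqrt((4.0-3.6)^2 + (5.3-8.9)^2)
= sqrt(0.16 + 12.96)
= 3.6222
min_dist = center_dist - radius = 3.6222 - 1.2 = 2.4222 m


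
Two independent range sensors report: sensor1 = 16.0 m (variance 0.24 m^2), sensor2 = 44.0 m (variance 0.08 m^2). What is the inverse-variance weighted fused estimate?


w1 = (1/var1) / (1/var1 + 1/var2)
   = 4.1667 / (4.1667 + 12.5) = 0.25
w2 = 1 - w1 = 0.75
fused = w1*s1 + w2*s2 = 4.0 + 33.0
= 37.0 m


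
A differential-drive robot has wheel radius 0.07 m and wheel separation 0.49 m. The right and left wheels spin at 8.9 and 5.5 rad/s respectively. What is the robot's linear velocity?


vR = r*wR = 0.07*8.9 = 0.623 m/s
vL = r*wL = 0.07*5.5 = 0.385 m/s
v = (vR+vL)/2 = 0.504 m/s
omega = (vR-vL)/L = 0.4857 rad/s
linear velocity = 0.504 m/s


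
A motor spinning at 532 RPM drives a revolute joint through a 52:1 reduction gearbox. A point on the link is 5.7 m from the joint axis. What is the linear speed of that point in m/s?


omega_motor = 532 * 2*pi/60 = 55.7109 rad/s
omega_joint = omega_motor / 52 = 1.0714 rad/s
v = omega_joint * r = 1.0714 * 5.7
= 6.1068 m/s


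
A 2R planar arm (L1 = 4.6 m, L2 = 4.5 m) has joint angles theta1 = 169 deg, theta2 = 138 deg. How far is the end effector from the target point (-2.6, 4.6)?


End effector via forward kinematics:
x = L1*cos(t1) + L2*cos(t1+t2) = -1.8073
y = L1*sin(t1) + L2*sin(t1+t2) = -2.7161
Distance to target:
d = sqrt((-2.6 - -1.8073)^2 + (4.6 - -2.7161)^2)
= sqrt(0.6283 + 53.5259)
= 7.359 m


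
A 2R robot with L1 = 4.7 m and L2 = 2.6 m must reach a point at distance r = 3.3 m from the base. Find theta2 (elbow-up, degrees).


cos(theta2) = (r^2 - L1^2 - L2^2) / (2*L1*L2)
cos(theta2) = (10.89 - 22.09 - 6.76) / 24.44
cos(theta2) = -0.734861
theta2 = 137.2955 degrees


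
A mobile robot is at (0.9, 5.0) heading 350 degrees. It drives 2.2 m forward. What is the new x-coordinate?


x_new = x0 + d*cos(theta)
= 0.9 + 2.2*cos(350)
= 0.9 + 2.1666
= 3.0666


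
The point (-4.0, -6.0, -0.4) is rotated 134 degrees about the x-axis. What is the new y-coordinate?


Rotation about x-axis: y' = y*cos(theta) - z*sin(theta)
= -6.0 * -0.6947 - -0.4 * 0.7193
= 4.4557


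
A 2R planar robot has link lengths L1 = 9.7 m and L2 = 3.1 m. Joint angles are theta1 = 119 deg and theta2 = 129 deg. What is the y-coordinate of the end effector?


Convert angles to radians: theta1 = 2.0769, theta2 = 2.2515
y = L1*sin(theta1) + L2*sin(theta1+theta2)
y = 8.4838 + -2.8743
y = 5.6095


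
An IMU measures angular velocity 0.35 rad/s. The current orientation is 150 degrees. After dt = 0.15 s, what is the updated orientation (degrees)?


delta_theta = w * dt = 0.35 * 0.15 = 0.0525 rad
= 3.008 deg
theta_new = 150 + 3.008 = 153.008 deg


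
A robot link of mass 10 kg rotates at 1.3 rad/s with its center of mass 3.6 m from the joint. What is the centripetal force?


F = m * omega^2 * r
= 10 * 1.3^2 * 3.6
= 10 * 1.69 * 3.6
= 60.84 N


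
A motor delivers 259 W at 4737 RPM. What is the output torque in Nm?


omega = 4737 * 2*pi/60 = 496.0575 rad/s
tau = P / omega = 259 / 496.0575
= 0.5221 Nm


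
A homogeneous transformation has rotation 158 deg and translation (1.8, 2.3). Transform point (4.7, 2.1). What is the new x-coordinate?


x' = cos(theta)*px - sin(theta)*py + tx
= -0.9272*4.7 - 0.3746*2.1 + 1.8
= -3.3444


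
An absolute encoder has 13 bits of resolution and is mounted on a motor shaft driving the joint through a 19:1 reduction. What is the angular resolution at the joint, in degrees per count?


counts = 2^13 = 8192
effective counts at joint = 8192 * 19 = 155648
resolution = 360 / 155648
= 0.0023 deg/count


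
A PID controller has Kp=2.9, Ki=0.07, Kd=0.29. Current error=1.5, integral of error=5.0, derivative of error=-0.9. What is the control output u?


u = Kp*e + Ki*int(e) + Kd*de/dt
= 2.9*1.5 + 0.07*5.0 + 0.29*(-0.9)
= 4.35 + 0.35 + -0.261
= 4.439


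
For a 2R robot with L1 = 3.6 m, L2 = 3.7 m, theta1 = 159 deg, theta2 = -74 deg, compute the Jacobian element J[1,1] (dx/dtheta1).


J[1,1] = -L1*sin(t1) - L2*sin(t1+t2)
= -3.6*sin(159) - 3.7*sin(85)
= -4.976


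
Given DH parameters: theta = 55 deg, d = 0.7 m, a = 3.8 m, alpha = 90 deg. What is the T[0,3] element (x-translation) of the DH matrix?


T[0,3] = a * cos(theta)
= 3.8 * cos(55 deg)
= 3.8 * 0.5736
= 2.1796


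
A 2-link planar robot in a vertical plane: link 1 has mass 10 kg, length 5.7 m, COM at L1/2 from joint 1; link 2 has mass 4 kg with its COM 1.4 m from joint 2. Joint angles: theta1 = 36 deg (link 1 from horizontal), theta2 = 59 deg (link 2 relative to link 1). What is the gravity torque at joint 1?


Horizontal distance from joint 1 to link-1 COM:
  x_c1 = (L1/2)*cos(t1) = 2.85 * 0.809 = 2.3057 m
Horizontal distance from joint 1 to link-2 COM:
  x_c2 = L1*cos(t1) + Lc2*cos(t1+t2)
       = 5.7*0.809 + 1.4*-0.0872 = 4.4894 m
tau1 = m1*g*x_c1 + m2*g*x_c2
     = 10*9.81*2.3057 + 4*9.81*4.4894
     = 226.189 + 176.1632
     = 402.3522 Nm


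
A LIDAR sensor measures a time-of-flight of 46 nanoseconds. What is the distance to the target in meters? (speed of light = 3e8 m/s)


tof = 46 ns = 4.6e-08 s
dist = c * tof / 2
= 3e8 * 4.6e-08 / 2
= 6.9 m


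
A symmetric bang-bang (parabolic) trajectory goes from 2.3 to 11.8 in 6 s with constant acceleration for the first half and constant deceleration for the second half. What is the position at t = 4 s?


Symmetric rest-to-rest: each phase covers (pf-p0)/2 in time T/2. 0.5*a*(T/2)^2 = (pf-p0)/2 => a = 4*(pf-p0)/T^2
a = 4*(11.8-2.3)/6^2 = 1.0556
t = 4 is in the deceleration phase (t > T/2).
p = pf - 0.5*a*(T-t)^2 = 11.8 - 0.5*1.0556*2^2
= 9.6889


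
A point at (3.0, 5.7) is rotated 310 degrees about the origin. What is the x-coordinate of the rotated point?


x' = x*cos(theta) - y*sin(theta)
cos(310 deg) = 0.6428, sin(310 deg) = -0.766
x' = 3.0 * 0.6428 - 5.7 * -0.766
= 1.9284 - -4.3665
= 6.2948


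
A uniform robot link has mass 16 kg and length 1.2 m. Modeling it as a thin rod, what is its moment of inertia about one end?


I = (1/3) * m * L^2
= (1/3) * 16 * 1.2^2
= 0.333333 * 16 * 1.44
= 7.68 kg*m^2


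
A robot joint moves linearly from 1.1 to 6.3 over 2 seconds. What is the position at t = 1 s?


s = t/T = 1/2 = 0.5
p(t) = p0 + (pf-p0)*s
= 1.1 + (6.3 - 1.1) * 0.5
= 3.7


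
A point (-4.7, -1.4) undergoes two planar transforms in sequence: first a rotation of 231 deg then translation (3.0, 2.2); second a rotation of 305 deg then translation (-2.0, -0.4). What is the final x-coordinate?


After transform 1:
x1 = cos(231)*-4.7 - sin(231)*-1.4 + 3.0 = 4.8698
y1 = sin(231)*-4.7 + cos(231)*-1.4 + 2.2 = 6.7336
After transform 2:
x2 = cos(305)*4.8698 - sin(305)*6.7336 + -2.0
= 6.3091


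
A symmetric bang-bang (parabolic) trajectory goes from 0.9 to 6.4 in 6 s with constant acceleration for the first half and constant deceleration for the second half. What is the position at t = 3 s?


Symmetric rest-to-rest: each phase covers (pf-p0)/2 in time T/2. 0.5*a*(T/2)^2 = (pf-p0)/2 => a = 4*(pf-p0)/T^2
a = 4*(6.4-0.9)/6^2 = 0.6111
t = 3 is in the acceleration phase (t <= T/2).
p = p0 + 0.5*a*t^2 = 0.9 + 0.5*0.6111*3^2
= 3.65


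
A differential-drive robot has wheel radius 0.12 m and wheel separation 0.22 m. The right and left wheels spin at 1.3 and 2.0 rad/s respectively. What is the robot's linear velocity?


vR = r*wR = 0.12*1.3 = 0.156 m/s
vL = r*wL = 0.12*2.0 = 0.24 m/s
v = (vR+vL)/2 = 0.198 m/s
omega = (vR-vL)/L = -0.3818 rad/s
linear velocity = 0.198 m/s


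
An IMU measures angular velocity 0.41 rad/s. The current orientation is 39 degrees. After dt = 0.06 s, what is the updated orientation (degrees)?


delta_theta = w * dt = 0.41 * 0.06 = 0.0246 rad
= 1.4095 deg
theta_new = 39 + 1.4095 = 40.4095 deg


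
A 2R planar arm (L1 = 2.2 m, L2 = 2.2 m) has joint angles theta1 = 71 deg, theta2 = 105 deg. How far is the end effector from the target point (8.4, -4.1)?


End effector via forward kinematics:
x = L1*cos(t1) + L2*cos(t1+t2) = -1.4784
y = L1*sin(t1) + L2*sin(t1+t2) = 2.2336
Distance to target:
d = sqrt((8.4 - -1.4784)^2 + (-4.1 - 2.2336)^2)
= sqrt(97.5826 + 40.1146)
= 11.7344 m


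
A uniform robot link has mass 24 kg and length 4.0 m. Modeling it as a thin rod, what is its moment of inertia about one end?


I = (1/3) * m * L^2
= (1/3) * 24 * 4.0^2
= 0.333333 * 24 * 16.0
= 128.0 kg*m^2


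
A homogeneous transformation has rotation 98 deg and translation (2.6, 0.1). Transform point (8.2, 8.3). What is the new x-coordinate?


x' = cos(theta)*px - sin(theta)*py + tx
= -0.1392*8.2 - 0.9903*8.3 + 2.6
= -6.7604


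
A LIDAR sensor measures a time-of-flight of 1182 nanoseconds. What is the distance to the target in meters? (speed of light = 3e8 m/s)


tof = 1182 ns = 1.182e-06 s
dist = c * tof / 2
= 3e8 * 1.182e-06 / 2
= 177.3 m


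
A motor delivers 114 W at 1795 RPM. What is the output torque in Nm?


omega = 1795 * 2*pi/60 = 187.972 rad/s
tau = P / omega = 114 / 187.972
= 0.6065 Nm


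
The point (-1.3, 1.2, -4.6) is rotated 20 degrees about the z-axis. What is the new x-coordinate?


Rotation about z-axis: x' = x*cos(theta) - y*sin(theta)
= -1.3 * 0.9397 - 1.2 * 0.342
= -1.632


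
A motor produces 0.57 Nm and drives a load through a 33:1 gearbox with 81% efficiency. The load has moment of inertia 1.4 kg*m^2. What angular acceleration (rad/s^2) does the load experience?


tau_out = tau_motor * N * eta
= 0.57 * 33 * 0.81 = 15.2361 Nm
alpha = tau_out / I = 15.2361 / 1.4
= 10.8829 rad/s^2


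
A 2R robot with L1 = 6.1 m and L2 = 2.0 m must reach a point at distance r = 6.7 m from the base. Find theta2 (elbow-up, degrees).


cos(theta2) = (r^2 - L1^2 - L2^2) / (2*L1*L2)
cos(theta2) = (44.89 - 37.21 - 4.0) / 24.4
cos(theta2) = 0.15082
theta2 = 81.3256 degrees


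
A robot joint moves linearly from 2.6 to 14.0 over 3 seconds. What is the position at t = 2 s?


s = t/T = 2/3 = 0.6667
p(t) = p0 + (pf-p0)*s
= 2.6 + (14.0 - 2.6) * 0.6667
= 10.2


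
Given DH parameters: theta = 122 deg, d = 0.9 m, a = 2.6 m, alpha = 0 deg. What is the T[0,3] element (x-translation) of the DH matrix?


T[0,3] = a * cos(theta)
= 2.6 * cos(122 deg)
= 2.6 * -0.5299
= -1.3778


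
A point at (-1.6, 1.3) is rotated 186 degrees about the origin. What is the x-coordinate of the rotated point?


x' = x*cos(theta) - y*sin(theta)
cos(186 deg) = -0.9945, sin(186 deg) = -0.1045
x' = -1.6 * -0.9945 - 1.3 * -0.1045
= 1.5912 - -0.1359
= 1.7271


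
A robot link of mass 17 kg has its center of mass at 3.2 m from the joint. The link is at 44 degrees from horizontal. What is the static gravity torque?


tau = m*g*L*cos(angle)
= 17 * 9.81 * 3.2 * cos(44 deg)
= 17 * 9.81 * 3.2 * 0.7193
= 383.8858 Nm


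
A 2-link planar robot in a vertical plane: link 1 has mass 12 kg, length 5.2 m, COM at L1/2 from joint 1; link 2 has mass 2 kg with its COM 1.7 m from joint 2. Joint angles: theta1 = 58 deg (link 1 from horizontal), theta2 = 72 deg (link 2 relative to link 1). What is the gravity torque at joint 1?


Horizontal distance from joint 1 to link-1 COM:
  x_c1 = (L1/2)*cos(t1) = 2.6 * 0.5299 = 1.3778 m
Horizontal distance from joint 1 to link-2 COM:
  x_c2 = L1*cos(t1) + Lc2*cos(t1+t2)
       = 5.2*0.5299 + 1.7*-0.6428 = 1.6628 m
tau1 = m1*g*x_c1 + m2*g*x_c2
     = 12*9.81*1.3778 + 2*9.81*1.6628
     = 162.1934 + 32.6249
     = 194.8184 Nm


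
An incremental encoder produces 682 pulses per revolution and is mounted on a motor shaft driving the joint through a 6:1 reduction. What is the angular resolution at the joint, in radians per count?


counts per rev = 682
effective counts at joint = 682 * 6 = 4092
resolution = 2*pi / 4092
= 0.0015 rad/count


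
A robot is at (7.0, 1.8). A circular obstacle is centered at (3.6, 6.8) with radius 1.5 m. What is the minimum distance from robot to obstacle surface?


center_dist = sqrt((7.0-3.6)^2 + (1.8-6.8)^2)
= sqrt(11.56 + 25.0)
= 6.0465
min_dist = center_dist - radius = 6.0465 - 1.5 = 4.5465 m


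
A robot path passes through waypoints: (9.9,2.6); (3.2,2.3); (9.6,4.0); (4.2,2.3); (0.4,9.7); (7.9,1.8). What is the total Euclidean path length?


Segment lengths:
  seg1 = sqrt((-6.7)^2 + (-0.3)^2) = 6.7067
  seg2 = sqrt((6.4)^2 + (1.7)^2) = 6.6219
  seg3 = sqrt((-5.4)^2 + (-1.7)^2) = 5.6613
  seg4 = sqrt((-3.8)^2 + (7.4)^2) = 8.3187
  seg5 = sqrt((7.5)^2 + (-7.9)^2) = 10.8931
Total = 38.2017


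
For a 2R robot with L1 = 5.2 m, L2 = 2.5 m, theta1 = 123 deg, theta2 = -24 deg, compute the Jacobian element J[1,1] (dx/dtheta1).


J[1,1] = -L1*sin(t1) - L2*sin(t1+t2)
= -5.2*sin(123) - 2.5*sin(99)
= -6.8303


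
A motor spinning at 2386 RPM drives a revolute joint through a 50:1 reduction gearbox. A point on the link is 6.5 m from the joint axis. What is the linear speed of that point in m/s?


omega_motor = 2386 * 2*pi/60 = 249.8613 rad/s
omega_joint = omega_motor / 50 = 4.9972 rad/s
v = omega_joint * r = 4.9972 * 6.5
= 32.482 m/s


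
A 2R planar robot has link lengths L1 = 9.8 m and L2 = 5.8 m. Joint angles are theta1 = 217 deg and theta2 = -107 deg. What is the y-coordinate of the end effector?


Convert angles to radians: theta1 = 3.7874, theta2 = -1.8675
y = L1*sin(theta1) + L2*sin(theta1+theta2)
y = -5.8978 + 5.4502
y = -0.4476


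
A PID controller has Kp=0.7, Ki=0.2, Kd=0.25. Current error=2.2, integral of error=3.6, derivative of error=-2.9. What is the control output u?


u = Kp*e + Ki*int(e) + Kd*de/dt
= 0.7*2.2 + 0.2*3.6 + 0.25*(-2.9)
= 1.54 + 0.72 + -0.725
= 1.535


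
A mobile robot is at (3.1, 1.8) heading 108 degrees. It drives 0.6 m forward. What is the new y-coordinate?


y_new = y0 + d*sin(theta)
= 1.8 + 0.6*sin(108)
= 1.8 + 0.5706
= 2.3706


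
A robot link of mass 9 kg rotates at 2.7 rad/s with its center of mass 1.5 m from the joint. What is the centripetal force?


F = m * omega^2 * r
= 9 * 2.7^2 * 1.5
= 9 * 7.29 * 1.5
= 98.415 N


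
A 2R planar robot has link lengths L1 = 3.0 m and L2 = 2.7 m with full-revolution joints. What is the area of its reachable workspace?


r_max = L1 + L2 = 5.7 m
r_min = |L1 - L2| = 0.3 m
Area = pi*(r_max^2 - r_min^2)
= pi*(32.49 - 0.09)
= pi * 32.4
= 101.7876 m^2


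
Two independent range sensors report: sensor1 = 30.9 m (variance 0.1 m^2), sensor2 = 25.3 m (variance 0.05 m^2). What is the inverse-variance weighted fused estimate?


w1 = (1/var1) / (1/var1 + 1/var2)
   = 10.0 / (10.0 + 20.0) = 0.3333
w2 = 1 - w1 = 0.6667
fused = w1*s1 + w2*s2 = 10.3 + 16.8667
= 27.1667 m


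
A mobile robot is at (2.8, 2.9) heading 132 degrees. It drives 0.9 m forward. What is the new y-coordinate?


y_new = y0 + d*sin(theta)
= 2.9 + 0.9*sin(132)
= 2.9 + 0.6688
= 3.5688


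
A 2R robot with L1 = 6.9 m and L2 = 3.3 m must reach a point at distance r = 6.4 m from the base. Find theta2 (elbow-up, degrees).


cos(theta2) = (r^2 - L1^2 - L2^2) / (2*L1*L2)
cos(theta2) = (40.96 - 47.61 - 10.89) / 45.54
cos(theta2) = -0.385156
theta2 = 112.6534 degrees


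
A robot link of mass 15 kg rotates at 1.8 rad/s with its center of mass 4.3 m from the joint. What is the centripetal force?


F = m * omega^2 * r
= 15 * 1.8^2 * 4.3
= 15 * 3.24 * 4.3
= 208.98 N


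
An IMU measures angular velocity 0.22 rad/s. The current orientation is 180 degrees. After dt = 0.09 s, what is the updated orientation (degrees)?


delta_theta = w * dt = 0.22 * 0.09 = 0.0198 rad
= 1.1345 deg
theta_new = 180 + 1.1345 = 181.1345 deg


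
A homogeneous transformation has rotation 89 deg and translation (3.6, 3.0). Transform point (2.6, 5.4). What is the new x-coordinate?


x' = cos(theta)*px - sin(theta)*py + tx
= 0.0175*2.6 - 0.9998*5.4 + 3.6
= -1.7538


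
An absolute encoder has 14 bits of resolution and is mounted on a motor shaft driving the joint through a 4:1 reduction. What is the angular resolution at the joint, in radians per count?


counts = 2^14 = 16384
effective counts at joint = 16384 * 4 = 65536
resolution = 2*pi / 65536
= 9.5874e-05 rad/count


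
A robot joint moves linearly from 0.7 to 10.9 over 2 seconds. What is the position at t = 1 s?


s = t/T = 1/2 = 0.5
p(t) = p0 + (pf-p0)*s
= 0.7 + (10.9 - 0.7) * 0.5
= 5.8


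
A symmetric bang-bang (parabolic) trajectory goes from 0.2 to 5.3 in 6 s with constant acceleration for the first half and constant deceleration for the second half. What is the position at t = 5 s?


Symmetric rest-to-rest: each phase covers (pf-p0)/2 in time T/2. 0.5*a*(T/2)^2 = (pf-p0)/2 => a = 4*(pf-p0)/T^2
a = 4*(5.3-0.2)/6^2 = 0.5667
t = 5 is in the deceleration phase (t > T/2).
p = pf - 0.5*a*(T-t)^2 = 5.3 - 0.5*0.5667*1^2
= 5.0167


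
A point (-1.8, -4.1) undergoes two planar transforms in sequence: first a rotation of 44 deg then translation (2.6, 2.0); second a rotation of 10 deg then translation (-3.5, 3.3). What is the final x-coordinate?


After transform 1:
x1 = cos(44)*-1.8 - sin(44)*-4.1 + 2.6 = 4.1533
y1 = sin(44)*-1.8 + cos(44)*-4.1 + 2.0 = -2.1997
After transform 2:
x2 = cos(10)*4.1533 - sin(10)*-2.1997 + -3.5
= 0.9722


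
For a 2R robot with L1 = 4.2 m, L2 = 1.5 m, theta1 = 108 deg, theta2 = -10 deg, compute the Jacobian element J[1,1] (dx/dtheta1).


J[1,1] = -L1*sin(t1) - L2*sin(t1+t2)
= -4.2*sin(108) - 1.5*sin(98)
= -5.4798


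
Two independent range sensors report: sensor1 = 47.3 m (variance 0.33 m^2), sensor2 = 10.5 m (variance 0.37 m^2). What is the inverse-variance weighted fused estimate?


w1 = (1/var1) / (1/var1 + 1/var2)
   = 3.0303 / (3.0303 + 2.7027) = 0.5286
w2 = 1 - w1 = 0.4714
fused = w1*s1 + w2*s2 = 25.0014 + 4.95
= 29.9514 m


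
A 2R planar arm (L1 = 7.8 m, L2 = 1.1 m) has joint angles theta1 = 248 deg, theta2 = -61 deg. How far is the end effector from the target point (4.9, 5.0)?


End effector via forward kinematics:
x = L1*cos(t1) + L2*cos(t1+t2) = -4.0137
y = L1*sin(t1) + L2*sin(t1+t2) = -7.3661
Distance to target:
d = sqrt((4.9 - -4.0137)^2 + (5.0 - -7.3661)^2)
= sqrt(79.4546 + 152.9202)
= 15.2438 m


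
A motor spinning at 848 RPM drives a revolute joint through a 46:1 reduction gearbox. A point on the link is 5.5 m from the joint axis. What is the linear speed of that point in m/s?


omega_motor = 848 * 2*pi/60 = 88.8024 rad/s
omega_joint = omega_motor / 46 = 1.9305 rad/s
v = omega_joint * r = 1.9305 * 5.5
= 10.6177 m/s


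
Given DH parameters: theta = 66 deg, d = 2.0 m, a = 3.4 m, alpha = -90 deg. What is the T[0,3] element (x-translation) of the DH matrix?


T[0,3] = a * cos(theta)
= 3.4 * cos(66 deg)
= 3.4 * 0.4067
= 1.3829


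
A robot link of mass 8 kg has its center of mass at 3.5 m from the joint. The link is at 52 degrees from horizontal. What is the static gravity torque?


tau = m*g*L*cos(angle)
= 8 * 9.81 * 3.5 * cos(52 deg)
= 8 * 9.81 * 3.5 * 0.6157
= 169.1099 Nm


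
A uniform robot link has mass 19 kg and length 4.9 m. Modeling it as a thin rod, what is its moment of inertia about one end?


I = (1/3) * m * L^2
= (1/3) * 19 * 4.9^2
= 0.333333 * 19 * 24.01
= 152.0633 kg*m^2


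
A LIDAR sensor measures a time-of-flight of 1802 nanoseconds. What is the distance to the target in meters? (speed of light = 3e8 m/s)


tof = 1802 ns = 1.802e-06 s
dist = c * tof / 2
= 3e8 * 1.802e-06 / 2
= 270.3 m


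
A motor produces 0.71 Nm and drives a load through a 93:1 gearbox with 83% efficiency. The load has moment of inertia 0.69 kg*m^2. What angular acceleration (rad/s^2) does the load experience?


tau_out = tau_motor * N * eta
= 0.71 * 93 * 0.83 = 54.8049 Nm
alpha = tau_out / I = 54.8049 / 0.69
= 79.4274 rad/s^2


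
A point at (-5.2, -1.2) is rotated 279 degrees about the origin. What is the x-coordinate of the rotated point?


x' = x*cos(theta) - y*sin(theta)
cos(279 deg) = 0.1564, sin(279 deg) = -0.9877
x' = -5.2 * 0.1564 - -1.2 * -0.9877
= -0.8135 - 1.1852
= -1.9987


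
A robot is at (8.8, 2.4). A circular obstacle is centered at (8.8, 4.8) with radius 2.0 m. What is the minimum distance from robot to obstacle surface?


center_dist = sqrt((8.8-8.8)^2 + (2.4-4.8)^2)
= sqrt(0.0 + 5.76)
= 2.4
min_dist = center_dist - radius = 2.4 - 2.0 = 0.4 m
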